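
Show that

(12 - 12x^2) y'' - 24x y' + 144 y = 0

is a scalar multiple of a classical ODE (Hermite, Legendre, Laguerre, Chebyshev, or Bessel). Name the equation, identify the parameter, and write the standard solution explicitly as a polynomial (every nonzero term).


All three coefficients share the factor 12; dividing through by 12 gives  (1 - x^2) y'' - 2x y' + 12 y = 0.
This matches the Legendre equation (1 - x^2) y'' - 2x y' + n(n+1) y = 0 (note the -2x y' term) with n(n+1) = 12, so n = 3; the polynomial solution is P_3(x).
With y = sum_k a_k x^k, matching x^k gives (k+2)(k+1) a_{k+2} = [k(k+1) - n(n+1)] a_k = (k - 3)(k + 4) a_k. The right side vanishes at k = 3, so the series with the parity of 3 terminates at degree 3.
Standard normalization (P_n(1) = 1): leading coefficient (2n)!/(2^n (n!)^2) = 720/(8*36) = 5/2, so a_3 = 5/2. Work downward with a_k = (k+1)(k+2) a_{k+2} / ((k - 3)(k + 4)):
  a_1 = (2)(3)(5/2) / ((1 - 3)(1 + 4)) = 15/(-10) = -3/2
Hence P_3(x) = 5 x^3/2 - 3 x/2.

P_3(x); series = 5 x^3/2 - 3 x/2


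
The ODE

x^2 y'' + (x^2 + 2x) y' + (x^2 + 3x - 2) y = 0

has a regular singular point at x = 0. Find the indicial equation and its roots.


Divide by x^2 to reach normal form y'' + P_1(x) y' + P_2(x) y = 0 with P_1(x) = 1 + 2/x and P_2(x) = 1 + 3/x - 2/x^2.
x = 0 is a singular point because the y'-coefficient 1 + 2/x has a pole at x = 0 and the y-coefficient 1 + 3/x - 2/x^2 has a pole at x = 0.
It is a regular singular point because x P_1(x) = p(x) = x + 2 and x^2 P_2(x) = q(x) = x^2 + 3x - 2 are polynomials, hence analytic at x = 0.
p(0) = 2,  q(0) = -2.
Indicial equation: r(r-1) + p(0) r + q(0) = 0, i.e. r^2 + (p(0) - 1) r + q(0) = 0, i.e. r^2 + 1 r - 2 = 0.
Discriminant: (1)^2 - 4(-2) = 9, so r = (-1 ± 3)/2.
Solving: r_1 = 1, r_2 = -2.

indicial: r^2 + 1 r - 2 = 0; roots r_1 = 1, r_2 = -2


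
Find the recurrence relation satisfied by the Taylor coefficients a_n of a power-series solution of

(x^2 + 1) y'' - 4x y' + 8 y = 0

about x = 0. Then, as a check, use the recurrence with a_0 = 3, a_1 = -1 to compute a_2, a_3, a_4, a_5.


Substitute y = sum_n a_n x^n.
(1 + 1 x^2) y'' contributes (n+2)(n+1) a_{n+2} + n(n-1) a_n at x^n.
-4 x y'(x) contributes -4 n a_n at x^n.
8 y(x) contributes 8 a_n at x^n.
Matching x^n: (n+2)(n+1) a_{n+2} + (n(n-1) - 4 n + 8) a_n = 0.
Thus a_{n+2} = (-n(n-1) + 4 n - 8) / ((n+1)(n+2)) * a_n.

Check with a_0 = 3, a_1 = -1 (apply the recurrence for n = 0, 1, 2, 3): a_0 = 3, a_1 = -1, a_2 = -12, a_3 = 2/3, a_4 = 2, a_5 = -1/15.

a_(n+2) = (-n(n-1) + 4 n - 8) / ((n+1)(n+2)) * a_n; check: a_0 = 3, a_1 = -1, a_2 = -12, a_3 = 2/3, a_4 = 2, a_5 = -1/15


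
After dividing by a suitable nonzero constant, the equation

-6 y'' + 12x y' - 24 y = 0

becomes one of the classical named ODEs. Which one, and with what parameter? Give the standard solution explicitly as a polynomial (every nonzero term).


All three coefficients share the factor -6; dividing through by -6 gives  y'' - 2x y' + 4 y = 0.
This matches the Hermite equation y'' - 2x y' + 2n y = 0 with 2n = 4, so n = 2; the polynomial solution is H_2(x).
With y = sum_k a_k x^k, matching x^k gives (k+2)(k+1) a_{k+2} = 2(k - n) a_k = 2(k - 2) a_k. The right side vanishes at k = 2, so the series with the parity of 2 terminates at degree 2.
Standard normalization: leading coefficient of H_n is 2^n, so a_2 = 2^2 = 4. Work downward with a_k = (k+1)(k+2) a_{k+2} / (2(k - n)):
  a_0 = (1)(2)(4) / (2(0 - 2)) = 8/(-4) = -2
Hence H_2(x) = 4 x^2 - 2.

H_2(x); series = 4 x^2 - 2


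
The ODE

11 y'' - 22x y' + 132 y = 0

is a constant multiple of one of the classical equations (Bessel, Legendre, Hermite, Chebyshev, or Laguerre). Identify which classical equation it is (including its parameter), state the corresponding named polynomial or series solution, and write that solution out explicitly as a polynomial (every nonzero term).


All three coefficients share the factor 11; dividing through by 11 gives  y'' - 2x y' + 12 y = 0.
This matches the Hermite equation y'' - 2x y' + 2n y = 0 with 2n = 12, so n = 6; the polynomial solution is H_6(x).
With y = sum_k a_k x^k, matching x^k gives (k+2)(k+1) a_{k+2} = 2(k - n) a_k = 2(k - 6) a_k. The right side vanishes at k = 6, so the series with the parity of 6 terminates at degree 6.
Standard normalization: leading coefficient of H_n is 2^n, so a_6 = 2^6 = 64. Work downward with a_k = (k+1)(k+2) a_{k+2} / (2(k - n)):
  a_4 = (5)(6)(64) / (2(4 - 6)) = 1920/(-4) = -480
  a_2 = (3)(4)(-480) / (2(2 - 6)) = -5760/(-8) = 720
  a_0 = (1)(2)(720) / (2(0 - 6)) = 1440/(-12) = -120
Hence H_6(x) = 64 x^6 - 480 x^4 + 720 x^2 - 120.

H_6(x); series = 64 x^6 - 480 x^4 + 720 x^2 - 120


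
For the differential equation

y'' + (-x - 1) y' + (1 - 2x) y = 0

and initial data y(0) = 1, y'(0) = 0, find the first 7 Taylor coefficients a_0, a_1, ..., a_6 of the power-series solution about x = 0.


Ansatz: y(x) = sum_{n>=0} a_n x^n, so y'(x) = sum_{n>=1} n a_n x^(n-1) and y''(x) = sum_{n>=2} n(n-1) a_n x^(n-2).
Substitute into P(x) y'' + Q(x) y' + R(x) y = 0 with P(x) = 1, Q(x) = -x - 1, R(x) = 1 - 2x, and match powers of x.
Initial conditions: a_0 = 1, a_1 = 0.
Setting the coefficient of each power of x to zero and solving order by order (substituting the coefficients already found):
  x^0: 2 a_2 - a_1 + a_0 = 0  ->  2 a_2 = a_1 - a_0 = -1  ->  a_2 = -1/2
  x^1: 6 a_3 - 2 a_2 - 2 a_0 = 0  ->  6 a_3 = 2 a_2 + 2 a_0 = 1  ->  a_3 = 1/6
  x^2: 12 a_4 - 3 a_3 - a_2 - 2 a_1 = 0  ->  12 a_4 = 3 a_3 + a_2 + 2 a_1 = 0  ->  a_4 = 0
  x^3: 20 a_5 - 4 a_4 - 2 a_3 - 2 a_2 = 0  ->  20 a_5 = 4 a_4 + 2 a_3 + 2 a_2 = -2/3  ->  a_5 = -1/30
  x^4: 30 a_6 - 5 a_5 - 3 a_4 - 2 a_3 = 0  ->  30 a_6 = 5 a_5 + 3 a_4 + 2 a_3 = 1/6  ->  a_6 = 1/180
Truncated series: y(x) = 1 - (1/2) x^2 + (1/6) x^3 - (1/30) x^5 + (1/180) x^6 + O(x^7).

a_0 = 1; a_1 = 0; a_2 = -1/2; a_3 = 1/6; a_4 = 0; a_5 = -1/30; a_6 = 1/180


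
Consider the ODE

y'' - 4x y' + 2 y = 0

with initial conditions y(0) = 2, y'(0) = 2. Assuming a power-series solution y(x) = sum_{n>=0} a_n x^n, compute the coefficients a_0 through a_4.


Ansatz: y(x) = sum_{n>=0} a_n x^n, so y'(x) = sum_{n>=1} n a_n x^(n-1) and y''(x) = sum_{n>=2} n(n-1) a_n x^(n-2).
Substitute into P(x) y'' + Q(x) y' + R(x) y = 0 with P(x) = 1, Q(x) = -4x, R(x) = 2, and match powers of x.
Initial conditions: a_0 = 2, a_1 = 2.
Setting the coefficient of each power of x to zero and solving order by order (substituting the coefficients already found):
  x^0: 2 a_2 + 2 a_0 = 0  ->  2 a_2 = -2 a_0 = -4  ->  a_2 = -2
  x^1: 6 a_3 - 2 a_1 = 0  ->  6 a_3 = 2 a_1 = 4  ->  a_3 = 2/3
  x^2: 12 a_4 - 6 a_2 = 0  ->  12 a_4 = 6 a_2 = -12  ->  a_4 = -1
Truncated series: y(x) = 2 + 2 x - 2 x^2 + (2/3) x^3 - x^4 + O(x^5).

a_0 = 2; a_1 = 2; a_2 = -2; a_3 = 2/3; a_4 = -1


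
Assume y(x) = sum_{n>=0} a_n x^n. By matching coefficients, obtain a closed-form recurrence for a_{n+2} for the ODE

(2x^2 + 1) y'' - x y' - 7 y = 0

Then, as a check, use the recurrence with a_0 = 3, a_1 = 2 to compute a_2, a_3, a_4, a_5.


Substitute y = sum_n a_n x^n.
(1 + 2 x^2) y'' contributes (n+2)(n+1) a_{n+2} + 2 n(n-1) a_n at x^n.
-x y'(x) contributes -n a_n at x^n.
-7 y(x) contributes -7 a_n at x^n.
Matching x^n: (n+2)(n+1) a_{n+2} + (2 n(n-1) - n - 7) a_n = 0.
Thus a_{n+2} = (-2 n(n-1) + n + 7) / ((n+1)(n+2)) * a_n.

Check with a_0 = 3, a_1 = 2 (apply the recurrence for n = 0, 1, 2, 3): a_0 = 3, a_1 = 2, a_2 = 21/2, a_3 = 8/3, a_4 = 35/8, a_5 = -4/15.

a_(n+2) = (-2 n(n-1) + n + 7) / ((n+1)(n+2)) * a_n; check: a_0 = 3, a_1 = 2, a_2 = 21/2, a_3 = 8/3, a_4 = 35/8, a_5 = -4/15


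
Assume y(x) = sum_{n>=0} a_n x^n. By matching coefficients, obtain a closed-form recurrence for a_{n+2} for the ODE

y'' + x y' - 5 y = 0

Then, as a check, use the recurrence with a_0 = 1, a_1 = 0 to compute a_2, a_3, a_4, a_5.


Substitute y = sum_n a_n x^n.
y''(x) has coefficient (n+2)(n+1) a_{n+2} at x^n;
x y'(x) has coefficient n a_n at x^n (shift);
-5 y(x) has coefficient -5 a_n at x^n.
Matching x^n: (n+2)(n+1) a_{n+2} + (n - 5) a_n = 0.
Thus a_{n+2} = (-n + 5) / ((n+1)(n+2)) * a_n.

Check with a_0 = 1, a_1 = 0 (apply the recurrence for n = 0, 1, 2, 3): a_0 = 1, a_1 = 0, a_2 = 5/2, a_3 = 0, a_4 = 5/8, a_5 = 0.

a_(n+2) = (-n + 5) / ((n+1)(n+2)) * a_n; check: a_0 = 1, a_1 = 0, a_2 = 5/2, a_3 = 0, a_4 = 5/8, a_5 = 0


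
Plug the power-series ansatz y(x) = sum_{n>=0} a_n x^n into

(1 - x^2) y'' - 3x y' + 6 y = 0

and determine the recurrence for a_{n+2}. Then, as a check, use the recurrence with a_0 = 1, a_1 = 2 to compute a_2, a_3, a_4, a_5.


Substitute y = sum_n a_n x^n.
(1 - 1 x^2) y'' contributes (n+2)(n+1) a_{n+2} - n(n-1) a_n at x^n.
-3 x y'(x) contributes -3 n a_n at x^n.
6 y(x) contributes 6 a_n at x^n.
Matching x^n: (n+2)(n+1) a_{n+2} + (-n(n-1) - 3 n + 6) a_n = 0.
Thus a_{n+2} = (n(n-1) + 3 n - 6) / ((n+1)(n+2)) * a_n.

Check with a_0 = 1, a_1 = 2 (apply the recurrence for n = 0, 1, 2, 3): a_0 = 1, a_1 = 2, a_2 = -3, a_3 = -1, a_4 = -1/2, a_5 = -9/20.

a_(n+2) = (n(n-1) + 3 n - 6) / ((n+1)(n+2)) * a_n; check: a_0 = 1, a_1 = 2, a_2 = -3, a_3 = -1, a_4 = -1/2, a_5 = -9/20


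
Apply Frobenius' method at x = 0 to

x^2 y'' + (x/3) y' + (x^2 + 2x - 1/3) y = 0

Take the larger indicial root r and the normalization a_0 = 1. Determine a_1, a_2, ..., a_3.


Write in Frobenius form y'' + (p(x)/x) y' + (q(x)/x^2) y = 0:
  p(x) = 1/3,  q(x) = x^2 + 2x - 1/3.
Indicial equation: r(r-1) + (1/3) r + (-1/3) = 0 -> roots r_1 = 1, r_2 = -1/3.
Take r = r_1 = 1. Let y(x) = x^r sum_{n>=0} a_n x^n with a_0 = 1.
Substitute y = x^r sum a_n x^n and match x^{r+n}. The recurrence is
  D(n) a_n + 2 a_{n-1} + 1 a_{n-2} = 0,  where D(n) = (r+n)(r+n-1) + (1/3)(r+n) + (-1/3).
  a_n = [-2 a_{n-1} - 1 a_{n-2}] / D(n).
Since the indicial polynomial factors as (r - r_1)(r - r_2), D(n) = (r_1 + n - r_1)(r_1 + n - r_2) = n(n + 4/3).
Evaluating step by step (a_0 = 1):
  n = 1: D(1) = 1(1 + 4/3) = 7/3; numerator = -2(1) = -2; a_1 = (-2)/(7/3) = -6/7
  n = 2: D(2) = 2(2 + 4/3) = 20/3; numerator = -2(-6/7) - 1(1) = 5/7; a_2 = (5/7)/(20/3) = 3/28
  n = 3: D(3) = 3(3 + 4/3) = 13; numerator = -2(3/28) - 1(-6/7) = 9/14; a_3 = (9/14)/(13) = 9/182

r = 1; a_0 = 1; a_1 = -6/7; a_2 = 3/28; a_3 = 9/182


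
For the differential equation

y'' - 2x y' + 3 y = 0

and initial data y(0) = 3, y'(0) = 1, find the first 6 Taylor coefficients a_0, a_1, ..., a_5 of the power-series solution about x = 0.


Ansatz: y(x) = sum_{n>=0} a_n x^n, so y'(x) = sum_{n>=1} n a_n x^(n-1) and y''(x) = sum_{n>=2} n(n-1) a_n x^(n-2).
Substitute into P(x) y'' + Q(x) y' + R(x) y = 0 with P(x) = 1, Q(x) = -2x, R(x) = 3, and match powers of x.
Initial conditions: a_0 = 3, a_1 = 1.
Setting the coefficient of each power of x to zero and solving order by order (substituting the coefficients already found):
  x^0: 2 a_2 + 3 a_0 = 0  ->  2 a_2 = -3 a_0 = -9  ->  a_2 = -9/2
  x^1: 6 a_3 + a_1 = 0  ->  6 a_3 = -a_1 = -1  ->  a_3 = -1/6
  x^2: 12 a_4 - a_2 = 0  ->  12 a_4 = a_2 = -9/2  ->  a_4 = -3/8
  x^3: 20 a_5 - 3 a_3 = 0  ->  20 a_5 = 3 a_3 = -1/2  ->  a_5 = -1/40
Truncated series: y(x) = 3 + x - (9/2) x^2 - (1/6) x^3 - (3/8) x^4 - (1/40) x^5 + O(x^6).

a_0 = 3; a_1 = 1; a_2 = -9/2; a_3 = -1/6; a_4 = -3/8; a_5 = -1/40


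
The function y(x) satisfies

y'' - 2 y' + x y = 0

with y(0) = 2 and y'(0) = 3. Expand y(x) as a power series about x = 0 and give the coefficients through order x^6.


Ansatz: y(x) = sum_{n>=0} a_n x^n, so y'(x) = sum_{n>=1} n a_n x^(n-1) and y''(x) = sum_{n>=2} n(n-1) a_n x^(n-2).
Substitute into P(x) y'' + Q(x) y' + R(x) y = 0 with P(x) = 1, Q(x) = -2, R(x) = x, and match powers of x.
Initial conditions: a_0 = 2, a_1 = 3.
Setting the coefficient of each power of x to zero and solving order by order (substituting the coefficients already found):
  x^0: 2 a_2 - 2 a_1 = 0  ->  2 a_2 = 2 a_1 = 6  ->  a_2 = 3
  x^1: 6 a_3 - 4 a_2 + a_0 = 0  ->  6 a_3 = 4 a_2 - a_0 = 10  ->  a_3 = 5/3
  x^2: 12 a_4 - 6 a_3 + a_1 = 0  ->  12 a_4 = 6 a_3 - a_1 = 7  ->  a_4 = 7/12
  x^3: 20 a_5 - 8 a_4 + a_2 = 0  ->  20 a_5 = 8 a_4 - a_2 = 5/3  ->  a_5 = 1/12
  x^4: 30 a_6 - 10 a_5 + a_3 = 0  ->  30 a_6 = 10 a_5 - a_3 = -5/6  ->  a_6 = -1/36
Truncated series: y(x) = 2 + 3 x + 3 x^2 + (5/3) x^3 + (7/12) x^4 + (1/12) x^5 - (1/36) x^6 + O(x^7).

a_0 = 2; a_1 = 3; a_2 = 3; a_3 = 5/3; a_4 = 7/12; a_5 = 1/12; a_6 = -1/36


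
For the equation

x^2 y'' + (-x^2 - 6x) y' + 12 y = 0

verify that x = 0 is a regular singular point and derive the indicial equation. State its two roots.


Divide by x^2 to reach normal form y'' + P_1(x) y' + P_2(x) y = 0 with P_1(x) = -1 - 6/x and P_2(x) = 12/x^2.
x = 0 is a singular point because the y'-coefficient -1 - 6/x has a pole at x = 0 and the y-coefficient 12/x^2 has a pole at x = 0.
It is a regular singular point because x P_1(x) = p(x) = -x - 6 and x^2 P_2(x) = q(x) = 12 are polynomials, hence analytic at x = 0.
p(0) = -6,  q(0) = 12.
Indicial equation: r(r-1) + p(0) r + q(0) = 0, i.e. r^2 + (p(0) - 1) r + q(0) = 0, i.e. r^2 - 7 r + 12 = 0.
Discriminant: (-7)^2 - 4(12) = 1, so r = (7 ± 1)/2.
Solving: r_1 = 4, r_2 = 3.

indicial: r^2 - 7 r + 12 = 0; roots r_1 = 4, r_2 = 3


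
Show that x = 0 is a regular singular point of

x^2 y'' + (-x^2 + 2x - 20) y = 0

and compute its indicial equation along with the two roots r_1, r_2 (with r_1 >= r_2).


Divide by x^2 to reach normal form y'' + P_1(x) y' + P_2(x) y = 0 with P_1(x) = 0 and P_2(x) = -1 + 2/x - 20/x^2.
x = 0 is a singular point because the y-coefficient -1 + 2/x - 20/x^2 has a pole at x = 0.
It is a regular singular point because x P_1(x) = p(x) = 0 and x^2 P_2(x) = q(x) = -x^2 + 2x - 20 are polynomials, hence analytic at x = 0.
p(0) = 0,  q(0) = -20.
Indicial equation: r(r-1) + p(0) r + q(0) = 0, i.e. r^2 + (p(0) - 1) r + q(0) = 0, i.e. r^2 - 1 r - 20 = 0.
Discriminant: (-1)^2 - 4(-20) = 81, so r = (1 ± 9)/2.
Solving: r_1 = 5, r_2 = -4.

indicial: r^2 - 1 r - 20 = 0; roots r_1 = 5, r_2 = -4


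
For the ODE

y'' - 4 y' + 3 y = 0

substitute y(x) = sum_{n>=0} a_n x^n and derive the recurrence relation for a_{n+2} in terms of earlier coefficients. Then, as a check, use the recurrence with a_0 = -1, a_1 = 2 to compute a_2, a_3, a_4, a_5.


Substitute y = sum_n a_n x^n.
y''(x) has coefficient (n+2)(n+1) a_{n+2} at x^n;
-4 y'(x) has coefficient -4 (n+1) a_{n+1} at x^n;
3 y(x) has coefficient 3 a_n at x^n.
Matching x^n: (n+2)(n+1) a_{n+2} - 4 (n+1) a_{n+1} + 3 a_n = 0.
Thus a_{n+2} = [4 (n+1) a_{n+1} - 3 a_n] / ((n+1)(n+2)).

Check with a_0 = -1, a_1 = 2 (apply the recurrence for n = 0, 1, 2, 3): a_0 = -1, a_1 = 2, a_2 = 11/2, a_3 = 19/3, a_4 = 119/24, a_5 = 181/60.

a_(n+2) = [4 (n+1) a_(n+1) - 3 a_n] / ((n+1)(n+2)); check: a_0 = -1, a_1 = 2, a_2 = 11/2, a_3 = 19/3, a_4 = 119/24, a_5 = 181/60


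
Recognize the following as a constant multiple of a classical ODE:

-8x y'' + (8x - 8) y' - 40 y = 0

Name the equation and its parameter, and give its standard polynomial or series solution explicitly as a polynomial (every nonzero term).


All three coefficients share the factor -8; dividing through by -8 gives  x y'' + (1 - x) y' + 5 y = 0.
This matches the Laguerre equation x y'' + (1 - x) y' + n y = 0 with n = 5; the polynomial solution is L_5(x).
With y = sum_k a_k x^k, matching x^k gives (k+1)k a_{k+1} + (k+1) a_{k+1} - k a_k + n a_k = 0, i.e. (k+1)^2 a_{k+1} = (k - n) a_k = (k - 5) a_k. The right side vanishes at k = 5, so the series terminates at degree 5.
Standard normalization L_n(0) = 1 gives a_0 = 1. Work upward with a_{k+1} = (k - 5) a_k / (k+1)^2:
  a_1 = (0 - 5)(1) / 1^2 = -5/1 = -5
  a_2 = (1 - 5)(-5) / 2^2 = 20/4 = 5
  a_3 = (2 - 5)(5) / 3^2 = -15/9 = -5/3
  a_4 = (3 - 5)(-5/3) / 4^2 = (10/3)/16 = 5/24
  a_5 = (4 - 5)(5/24) / 5^2 = (-5/24)/25 = -1/120
Hence L_5(x) = -x^5/120 + 5 x^4/24 - 5 x^3/3 + 5 x^2 - 5 x + 1.

L_5(x); series = -x^5/120 + 5 x^4/24 - 5 x^3/3 + 5 x^2 - 5 x + 1


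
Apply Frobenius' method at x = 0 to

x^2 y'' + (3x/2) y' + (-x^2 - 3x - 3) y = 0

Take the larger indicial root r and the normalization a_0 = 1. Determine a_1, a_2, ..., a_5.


Write in Frobenius form y'' + (p(x)/x) y' + (q(x)/x^2) y = 0:
  p(x) = 3/2,  q(x) = -x^2 - 3x - 3.
Indicial equation: r(r-1) + (3/2) r + (-3) = 0 -> roots r_1 = 3/2, r_2 = -2.
Take r = r_1 = 3/2. Let y(x) = x^r sum_{n>=0} a_n x^n with a_0 = 1.
Substitute y = x^r sum a_n x^n and match x^{r+n}. The recurrence is
  D(n) a_n - 3 a_{n-1} - 1 a_{n-2} = 0,  where D(n) = (r+n)(r+n-1) + (3/2)(r+n) + (-3).
  a_n = [3 a_{n-1} + 1 a_{n-2}] / D(n).
Since the indicial polynomial factors as (r - r_1)(r - r_2), D(n) = (r_1 + n - r_1)(r_1 + n - r_2) = n(n + 7/2).
Evaluating step by step (a_0 = 1):
  n = 1: D(1) = 1(1 + 7/2) = 9/2; numerator = 3(1) = 3; a_1 = (3)/(9/2) = 2/3
  n = 2: D(2) = 2(2 + 7/2) = 11; numerator = 3(2/3) + 1(1) = 3; a_2 = (3)/(11) = 3/11
  n = 3: D(3) = 3(3 + 7/2) = 39/2; numerator = 3(3/11) + 1(2/3) = 49/33; a_3 = (49/33)/(39/2) = 98/1287
  n = 4: D(4) = 4(4 + 7/2) = 30; numerator = 3(98/1287) + 1(3/11) = 215/429; a_4 = (215/429)/(30) = 43/2574
  n = 5: D(5) = 5(5 + 7/2) = 85/2; numerator = 3(43/2574) + 1(98/1287) = 25/198; a_5 = (25/198)/(85/2) = 5/1683

r = 3/2; a_0 = 1; a_1 = 2/3; a_2 = 3/11; a_3 = 98/1287; a_4 = 43/2574; a_5 = 5/1683


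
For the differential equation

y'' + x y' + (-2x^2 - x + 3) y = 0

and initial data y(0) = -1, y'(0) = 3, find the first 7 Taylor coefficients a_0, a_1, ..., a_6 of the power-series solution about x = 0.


Ansatz: y(x) = sum_{n>=0} a_n x^n, so y'(x) = sum_{n>=1} n a_n x^(n-1) and y''(x) = sum_{n>=2} n(n-1) a_n x^(n-2).
Substitute into P(x) y'' + Q(x) y' + R(x) y = 0 with P(x) = 1, Q(x) = x, R(x) = -2x^2 - x + 3, and match powers of x.
Initial conditions: a_0 = -1, a_1 = 3.
Setting the coefficient of each power of x to zero and solving order by order (substituting the coefficients already found):
  x^0: 2 a_2 + 3 a_0 = 0  ->  2 a_2 = -3 a_0 = 3  ->  a_2 = 3/2
  x^1: 6 a_3 + 4 a_1 - a_0 = 0  ->  6 a_3 = -4 a_1 + a_0 = -13  ->  a_3 = -13/6
  x^2: 12 a_4 + 5 a_2 - a_1 - 2 a_0 = 0  ->  12 a_4 = -5 a_2 + a_1 + 2 a_0 = -13/2  ->  a_4 = -13/24
  x^3: 20 a_5 + 6 a_3 - a_2 - 2 a_1 = 0  ->  20 a_5 = -6 a_3 + a_2 + 2 a_1 = 41/2  ->  a_5 = 41/40
  x^4: 30 a_6 + 7 a_4 - a_3 - 2 a_2 = 0  ->  30 a_6 = -7 a_4 + a_3 + 2 a_2 = 37/8  ->  a_6 = 37/240
Truncated series: y(x) = -1 + 3 x + (3/2) x^2 - (13/6) x^3 - (13/24) x^4 + (41/40) x^5 + (37/240) x^6 + O(x^7).

a_0 = -1; a_1 = 3; a_2 = 3/2; a_3 = -13/6; a_4 = -13/24; a_5 = 41/40; a_6 = 37/240


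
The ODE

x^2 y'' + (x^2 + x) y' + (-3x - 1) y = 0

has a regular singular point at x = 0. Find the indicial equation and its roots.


Divide by x^2 to reach normal form y'' + P_1(x) y' + P_2(x) y = 0 with P_1(x) = 1 + 1/x and P_2(x) = -3/x - 1/x^2.
x = 0 is a singular point because the y'-coefficient 1 + 1/x has a pole at x = 0 and the y-coefficient -3/x - 1/x^2 has a pole at x = 0.
It is a regular singular point because x P_1(x) = p(x) = x + 1 and x^2 P_2(x) = q(x) = -3x - 1 are polynomials, hence analytic at x = 0.
p(0) = 1,  q(0) = -1.
Indicial equation: r(r-1) + p(0) r + q(0) = 0, i.e. r^2 + (p(0) - 1) r + q(0) = 0, i.e. r^2 - 1 = 0.
Discriminant: (0)^2 - 4(-1) = 4, so r = (0 ± 2)/2.
Solving: r_1 = 1, r_2 = -1.

indicial: r^2 - 1 = 0; roots r_1 = 1, r_2 = -1


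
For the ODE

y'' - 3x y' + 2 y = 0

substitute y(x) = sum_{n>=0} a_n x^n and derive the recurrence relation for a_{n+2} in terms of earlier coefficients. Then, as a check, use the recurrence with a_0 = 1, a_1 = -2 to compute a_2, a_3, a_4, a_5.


Substitute y = sum_n a_n x^n.
y''(x) has coefficient (n+2)(n+1) a_{n+2} at x^n;
-3 x y'(x) has coefficient -3 n a_n at x^n (shift);
2 y(x) has coefficient 2 a_n at x^n.
Matching x^n: (n+2)(n+1) a_{n+2} + (-3n + 2) a_n = 0.
Thus a_{n+2} = (3n - 2) / ((n+1)(n+2)) * a_n.

Check with a_0 = 1, a_1 = -2 (apply the recurrence for n = 0, 1, 2, 3): a_0 = 1, a_1 = -2, a_2 = -1, a_3 = -1/3, a_4 = -1/3, a_5 = -7/60.

a_(n+2) = (3n - 2) / ((n+1)(n+2)) * a_n; check: a_0 = 1, a_1 = -2, a_2 = -1, a_3 = -1/3, a_4 = -1/3, a_5 = -7/60


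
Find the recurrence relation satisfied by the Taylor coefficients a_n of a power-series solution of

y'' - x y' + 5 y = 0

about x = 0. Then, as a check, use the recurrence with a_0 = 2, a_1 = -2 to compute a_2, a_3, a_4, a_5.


Substitute y = sum_n a_n x^n.
y''(x) has coefficient (n+2)(n+1) a_{n+2} at x^n;
-x y'(x) has coefficient -n a_n at x^n (shift);
5 y(x) has coefficient 5 a_n at x^n.
Matching x^n: (n+2)(n+1) a_{n+2} + (-n + 5) a_n = 0.
Thus a_{n+2} = (n - 5) / ((n+1)(n+2)) * a_n.

Check with a_0 = 2, a_1 = -2 (apply the recurrence for n = 0, 1, 2, 3): a_0 = 2, a_1 = -2, a_2 = -5, a_3 = 4/3, a_4 = 5/4, a_5 = -2/15.

a_(n+2) = (n - 5) / ((n+1)(n+2)) * a_n; check: a_0 = 2, a_1 = -2, a_2 = -5, a_3 = 4/3, a_4 = 5/4, a_5 = -2/15


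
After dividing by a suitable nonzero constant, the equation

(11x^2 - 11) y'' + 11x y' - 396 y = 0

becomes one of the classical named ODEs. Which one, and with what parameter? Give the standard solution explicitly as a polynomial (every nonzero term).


All three coefficients share the factor -11; dividing through by -11 gives  (1 - x^2) y'' - x y' + 36 y = 0.
This matches the Chebyshev equation (1 - x^2) y'' - x y' + n^2 y = 0 (note the -x y' term, not -2x y') with n^2 = 36, so n = 6; the polynomial solution is T_6(x).
With y = sum_k a_k x^k, matching x^k gives (k+2)(k+1) a_{k+2} = (k^2 - n^2) a_k = (k - 6)(k + 6) a_k. The right side vanishes at k = 6, so the series with the parity of 6 terminates at degree 6.
Standard normalization: leading coefficient of T_n is 2^(n-1), so a_6 = 2^5 = 32. Work downward with a_k = (k+1)(k+2) a_{k+2} / ((k - 6)(k + 6)):
  a_4 = (5)(6)(32) / ((4 - 6)(4 + 6)) = 960/(-20) = -48
  a_2 = (3)(4)(-48) / ((2 - 6)(2 + 6)) = -576/(-32) = 18
  a_0 = (1)(2)(18) / ((0 - 6)(0 + 6)) = 36/(-36) = -1
Hence T_6(x) = 32 x^6 - 48 x^4 + 18 x^2 - 1.

T_6(x); series = 32 x^6 - 48 x^4 + 18 x^2 - 1


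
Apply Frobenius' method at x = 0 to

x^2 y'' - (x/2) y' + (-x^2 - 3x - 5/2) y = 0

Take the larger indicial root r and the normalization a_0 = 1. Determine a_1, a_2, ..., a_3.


Write in Frobenius form y'' + (p(x)/x) y' + (q(x)/x^2) y = 0:
  p(x) = -1/2,  q(x) = -x^2 - 3x - 5/2.
Indicial equation: r(r-1) + (-1/2) r + (-5/2) = 0 -> roots r_1 = 5/2, r_2 = -1.
Take r = r_1 = 5/2. Let y(x) = x^r sum_{n>=0} a_n x^n with a_0 = 1.
Substitute y = x^r sum a_n x^n and match x^{r+n}. The recurrence is
  D(n) a_n - 3 a_{n-1} - 1 a_{n-2} = 0,  where D(n) = (r+n)(r+n-1) + (-1/2)(r+n) + (-5/2).
  a_n = [3 a_{n-1} + 1 a_{n-2}] / D(n).
Since the indicial polynomial factors as (r - r_1)(r - r_2), D(n) = (r_1 + n - r_1)(r_1 + n - r_2) = n(n + 7/2).
Evaluating step by step (a_0 = 1):
  n = 1: D(1) = 1(1 + 7/2) = 9/2; numerator = 3(1) = 3; a_1 = (3)/(9/2) = 2/3
  n = 2: D(2) = 2(2 + 7/2) = 11; numerator = 3(2/3) + 1(1) = 3; a_2 = (3)/(11) = 3/11
  n = 3: D(3) = 3(3 + 7/2) = 39/2; numerator = 3(3/11) + 1(2/3) = 49/33; a_3 = (49/33)/(39/2) = 98/1287

r = 5/2; a_0 = 1; a_1 = 2/3; a_2 = 3/11; a_3 = 98/1287


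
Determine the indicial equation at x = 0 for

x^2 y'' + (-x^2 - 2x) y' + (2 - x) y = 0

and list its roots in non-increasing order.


Divide by x^2 to reach normal form y'' + P_1(x) y' + P_2(x) y = 0 with P_1(x) = -1 - 2/x and P_2(x) = -1/x + 2/x^2.
x = 0 is a singular point because the y'-coefficient -1 - 2/x has a pole at x = 0 and the y-coefficient -1/x + 2/x^2 has a pole at x = 0.
It is a regular singular point because x P_1(x) = p(x) = -x - 2 and x^2 P_2(x) = q(x) = 2 - x are polynomials, hence analytic at x = 0.
p(0) = -2,  q(0) = 2.
Indicial equation: r(r-1) + p(0) r + q(0) = 0, i.e. r^2 + (p(0) - 1) r + q(0) = 0, i.e. r^2 - 3 r + 2 = 0.
Discriminant: (-3)^2 - 4(2) = 1, so r = (3 ± 1)/2.
Solving: r_1 = 2, r_2 = 1.

indicial: r^2 - 3 r + 2 = 0; roots r_1 = 2, r_2 = 1


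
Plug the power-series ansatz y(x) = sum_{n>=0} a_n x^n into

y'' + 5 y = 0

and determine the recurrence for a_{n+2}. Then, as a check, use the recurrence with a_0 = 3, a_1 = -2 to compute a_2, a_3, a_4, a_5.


Substitute y = sum_n a_n x^n into y'' + (const) y = 0.
y''(x) = sum_{n>=0} (n+2)(n+1) a_{n+2} x^n.
The ODE becomes sum_n [(n+2)(n+1) a_{n+2} + 5 a_n] x^n = 0.
Setting each coefficient to zero gives the recurrence:
  (n+2)(n+1) a_{n+2} + 5 a_n = 0,
  a_{n+2} = -5 / ((n+1)(n+2)) a_n.

Check with a_0 = 3, a_1 = -2 (apply the recurrence for n = 0, 1, 2, 3): a_0 = 3, a_1 = -2, a_2 = -15/2, a_3 = 5/3, a_4 = 25/8, a_5 = -5/12.

a_{n+2} = -5/((n+1)(n+2)) * a_n; check: a_0 = 3, a_1 = -2, a_2 = -15/2, a_3 = 5/3, a_4 = 25/8, a_5 = -5/12


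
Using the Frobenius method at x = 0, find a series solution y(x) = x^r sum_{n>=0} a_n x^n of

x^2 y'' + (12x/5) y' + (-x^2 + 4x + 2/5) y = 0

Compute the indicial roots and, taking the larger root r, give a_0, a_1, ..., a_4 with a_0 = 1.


Write in Frobenius form y'' + (p(x)/x) y' + (q(x)/x^2) y = 0:
  p(x) = 12/5,  q(x) = -x^2 + 4x + 2/5.
Indicial equation: r(r-1) + (12/5) r + (2/5) = 0 -> roots r_1 = -2/5, r_2 = -1.
Take r = r_1 = -2/5. Let y(x) = x^r sum_{n>=0} a_n x^n with a_0 = 1.
Substitute y = x^r sum a_n x^n and match x^{r+n}. The recurrence is
  D(n) a_n + 4 a_{n-1} - 1 a_{n-2} = 0,  where D(n) = (r+n)(r+n-1) + (12/5)(r+n) + (2/5).
  a_n = [-4 a_{n-1} + 1 a_{n-2}] / D(n).
Since the indicial polynomial factors as (r - r_1)(r - r_2), D(n) = (r_1 + n - r_1)(r_1 + n - r_2) = n(n + 3/5).
Evaluating step by step (a_0 = 1):
  n = 1: D(1) = 1(1 + 3/5) = 8/5; numerator = -4(1) = -4; a_1 = (-4)/(8/5) = -5/2
  n = 2: D(2) = 2(2 + 3/5) = 26/5; numerator = -4(-5/2) + 1(1) = 11; a_2 = (11)/(26/5) = 55/26
  n = 3: D(3) = 3(3 + 3/5) = 54/5; numerator = -4(55/26) + 1(-5/2) = -285/26; a_3 = (-285/26)/(54/5) = -475/468
  n = 4: D(4) = 4(4 + 3/5) = 92/5; numerator = -4(-475/468) + 1(55/26) = 1445/234; a_4 = (1445/234)/(92/5) = 7225/21528

r = -2/5; a_0 = 1; a_1 = -5/2; a_2 = 55/26; a_3 = -475/468; a_4 = 7225/21528


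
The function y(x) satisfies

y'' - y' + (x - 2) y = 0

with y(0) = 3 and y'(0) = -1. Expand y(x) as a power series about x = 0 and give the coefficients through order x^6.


Ansatz: y(x) = sum_{n>=0} a_n x^n, so y'(x) = sum_{n>=1} n a_n x^(n-1) and y''(x) = sum_{n>=2} n(n-1) a_n x^(n-2).
Substitute into P(x) y'' + Q(x) y' + R(x) y = 0 with P(x) = 1, Q(x) = -1, R(x) = x - 2, and match powers of x.
Initial conditions: a_0 = 3, a_1 = -1.
Setting the coefficient of each power of x to zero and solving order by order (substituting the coefficients already found):
  x^0: 2 a_2 - a_1 - 2 a_0 = 0  ->  2 a_2 = a_1 + 2 a_0 = 5  ->  a_2 = 5/2
  x^1: 6 a_3 - 2 a_2 - 2 a_1 + a_0 = 0  ->  6 a_3 = 2 a_2 + 2 a_1 - a_0 = 0  ->  a_3 = 0
  x^2: 12 a_4 - 3 a_3 - 2 a_2 + a_1 = 0  ->  12 a_4 = 3 a_3 + 2 a_2 - a_1 = 6  ->  a_4 = 1/2
  x^3: 20 a_5 - 4 a_4 - 2 a_3 + a_2 = 0  ->  20 a_5 = 4 a_4 + 2 a_3 - a_2 = -1/2  ->  a_5 = -1/40
  x^4: 30 a_6 - 5 a_5 - 2 a_4 + a_3 = 0  ->  30 a_6 = 5 a_5 + 2 a_4 - a_3 = 7/8  ->  a_6 = 7/240
Truncated series: y(x) = 3 - x + (5/2) x^2 + (1/2) x^4 - (1/40) x^5 + (7/240) x^6 + O(x^7).

a_0 = 3; a_1 = -1; a_2 = 5/2; a_3 = 0; a_4 = 1/2; a_5 = -1/40; a_6 = 7/240


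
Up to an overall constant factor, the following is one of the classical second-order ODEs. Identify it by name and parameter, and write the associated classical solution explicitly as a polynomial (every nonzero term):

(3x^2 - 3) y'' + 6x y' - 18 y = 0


All three coefficients share the factor -3; dividing through by -3 gives  (1 - x^2) y'' - 2x y' + 6 y = 0.
This matches the Legendre equation (1 - x^2) y'' - 2x y' + n(n+1) y = 0 (note the -2x y' term) with n(n+1) = 6, so n = 2; the polynomial solution is P_2(x).
With y = sum_k a_k x^k, matching x^k gives (k+2)(k+1) a_{k+2} = [k(k+1) - n(n+1)] a_k = (k - 2)(k + 3) a_k. The right side vanishes at k = 2, so the series with the parity of 2 terminates at degree 2.
Standard normalization (P_n(1) = 1): leading coefficient (2n)!/(2^n (n!)^2) = 24/(4*4) = 3/2, so a_2 = 3/2. Work downward with a_k = (k+1)(k+2) a_{k+2} / ((k - 2)(k + 3)):
  a_0 = (1)(2)(3/2) / ((0 - 2)(0 + 3)) = 3/(-6) = -1/2
Hence P_2(x) = 3 x^2/2 - 1/2.

P_2(x); series = 3 x^2/2 - 1/2


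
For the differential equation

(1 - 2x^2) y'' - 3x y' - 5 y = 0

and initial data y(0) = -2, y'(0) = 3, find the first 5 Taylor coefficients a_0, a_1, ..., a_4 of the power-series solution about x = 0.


Ansatz: y(x) = sum_{n>=0} a_n x^n, so y'(x) = sum_{n>=1} n a_n x^(n-1) and y''(x) = sum_{n>=2} n(n-1) a_n x^(n-2).
Substitute into P(x) y'' + Q(x) y' + R(x) y = 0 with P(x) = 1 - 2x^2, Q(x) = -3x, R(x) = -5, and match powers of x.
Initial conditions: a_0 = -2, a_1 = 3.
Setting the coefficient of each power of x to zero and solving order by order (substituting the coefficients already found):
  x^0: 2 a_2 - 5 a_0 = 0  ->  2 a_2 = 5 a_0 = -10  ->  a_2 = -5
  x^1: 6 a_3 - 8 a_1 = 0  ->  6 a_3 = 8 a_1 = 24  ->  a_3 = 4
  x^2: 12 a_4 - 15 a_2 = 0  ->  12 a_4 = 15 a_2 = -75  ->  a_4 = -25/4
Truncated series: y(x) = -2 + 3 x - 5 x^2 + 4 x^3 - (25/4) x^4 + O(x^5).

a_0 = -2; a_1 = 3; a_2 = -5; a_3 = 4; a_4 = -25/4


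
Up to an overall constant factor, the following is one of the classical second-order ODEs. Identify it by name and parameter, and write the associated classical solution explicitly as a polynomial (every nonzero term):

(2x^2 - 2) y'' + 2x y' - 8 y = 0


All three coefficients share the factor -2; dividing through by -2 gives  (1 - x^2) y'' - x y' + 4 y = 0.
This matches the Chebyshev equation (1 - x^2) y'' - x y' + n^2 y = 0 (note the -x y' term, not -2x y') with n^2 = 4, so n = 2; the polynomial solution is T_2(x).
With y = sum_k a_k x^k, matching x^k gives (k+2)(k+1) a_{k+2} = (k^2 - n^2) a_k = (k - 2)(k + 2) a_k. The right side vanishes at k = 2, so the series with the parity of 2 terminates at degree 2.
Standard normalization: leading coefficient of T_n is 2^(n-1), so a_2 = 2^1 = 2. Work downward with a_k = (k+1)(k+2) a_{k+2} / ((k - 2)(k + 2)):
  a_0 = (1)(2)(2) / ((0 - 2)(0 + 2)) = 4/(-4) = -1
Hence T_2(x) = 2 x^2 - 1.

T_2(x); series = 2 x^2 - 1


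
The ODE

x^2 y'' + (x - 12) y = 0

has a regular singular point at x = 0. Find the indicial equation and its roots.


Divide by x^2 to reach normal form y'' + P_1(x) y' + P_2(x) y = 0 with P_1(x) = 0 and P_2(x) = 1/x - 12/x^2.
x = 0 is a singular point because the y-coefficient 1/x - 12/x^2 has a pole at x = 0.
It is a regular singular point because x P_1(x) = p(x) = 0 and x^2 P_2(x) = q(x) = x - 12 are polynomials, hence analytic at x = 0.
p(0) = 0,  q(0) = -12.
Indicial equation: r(r-1) + p(0) r + q(0) = 0, i.e. r^2 + (p(0) - 1) r + q(0) = 0, i.e. r^2 - 1 r - 12 = 0.
Discriminant: (-1)^2 - 4(-12) = 49, so r = (1 ± 7)/2.
Solving: r_1 = 4, r_2 = -3.

indicial: r^2 - 1 r - 12 = 0; roots r_1 = 4, r_2 = -3


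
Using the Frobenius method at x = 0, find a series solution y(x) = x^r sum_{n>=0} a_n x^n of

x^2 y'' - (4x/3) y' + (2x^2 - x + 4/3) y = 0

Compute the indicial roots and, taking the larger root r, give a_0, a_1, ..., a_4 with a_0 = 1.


Write in Frobenius form y'' + (p(x)/x) y' + (q(x)/x^2) y = 0:
  p(x) = -4/3,  q(x) = 2x^2 - x + 4/3.
Indicial equation: r(r-1) + (-4/3) r + (4/3) = 0 -> roots r_1 = 4/3, r_2 = 1.
Take r = r_1 = 4/3. Let y(x) = x^r sum_{n>=0} a_n x^n with a_0 = 1.
Substitute y = x^r sum a_n x^n and match x^{r+n}. The recurrence is
  D(n) a_n - 1 a_{n-1} + 2 a_{n-2} = 0,  where D(n) = (r+n)(r+n-1) + (-4/3)(r+n) + (4/3).
  a_n = [1 a_{n-1} - 2 a_{n-2}] / D(n).
Since the indicial polynomial factors as (r - r_1)(r - r_2), D(n) = (r_1 + n - r_1)(r_1 + n - r_2) = n(n + 1/3).
Evaluating step by step (a_0 = 1):
  n = 1: D(1) = 1(1 + 1/3) = 4/3; numerator = 1(1) = 1; a_1 = (1)/(4/3) = 3/4
  n = 2: D(2) = 2(2 + 1/3) = 14/3; numerator = 1(3/4) - 2(1) = -5/4; a_2 = (-5/4)/(14/3) = -15/56
  n = 3: D(3) = 3(3 + 1/3) = 10; numerator = 1(-15/56) - 2(3/4) = -99/56; a_3 = (-99/56)/(10) = -99/560
  n = 4: D(4) = 4(4 + 1/3) = 52/3; numerator = 1(-99/560) - 2(-15/56) = 201/560; a_4 = (201/560)/(52/3) = 603/29120

r = 4/3; a_0 = 1; a_1 = 3/4; a_2 = -15/56; a_3 = -99/560; a_4 = 603/29120


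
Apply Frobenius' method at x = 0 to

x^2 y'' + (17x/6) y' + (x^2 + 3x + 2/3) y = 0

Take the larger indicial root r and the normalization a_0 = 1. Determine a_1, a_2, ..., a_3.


Write in Frobenius form y'' + (p(x)/x) y' + (q(x)/x^2) y = 0:
  p(x) = 17/6,  q(x) = x^2 + 3x + 2/3.
Indicial equation: r(r-1) + (17/6) r + (2/3) = 0 -> roots r_1 = -1/2, r_2 = -4/3.
Take r = r_1 = -1/2. Let y(x) = x^r sum_{n>=0} a_n x^n with a_0 = 1.
Substitute y = x^r sum a_n x^n and match x^{r+n}. The recurrence is
  D(n) a_n + 3 a_{n-1} + 1 a_{n-2} = 0,  where D(n) = (r+n)(r+n-1) + (17/6)(r+n) + (2/3).
  a_n = [-3 a_{n-1} - 1 a_{n-2}] / D(n).
Since the indicial polynomial factors as (r - r_1)(r - r_2), D(n) = (r_1 + n - r_1)(r_1 + n - r_2) = n(n + 5/6).
Evaluating step by step (a_0 = 1):
  n = 1: D(1) = 1(1 + 5/6) = 11/6; numerator = -3(1) = -3; a_1 = (-3)/(11/6) = -18/11
  n = 2: D(2) = 2(2 + 5/6) = 17/3; numerator = -3(-18/11) - 1(1) = 43/11; a_2 = (43/11)/(17/3) = 129/187
  n = 3: D(3) = 3(3 + 5/6) = 23/2; numerator = -3(129/187) - 1(-18/11) = -81/187; a_3 = (-81/187)/(23/2) = -162/4301

r = -1/2; a_0 = 1; a_1 = -18/11; a_2 = 129/187; a_3 = -162/4301


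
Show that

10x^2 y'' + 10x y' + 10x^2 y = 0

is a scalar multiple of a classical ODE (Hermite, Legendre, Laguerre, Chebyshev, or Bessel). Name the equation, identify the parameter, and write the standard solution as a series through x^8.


All three coefficients share the factor 10; dividing through by 10 gives  x^2 y'' + x y' + x^2 y = 0.
This matches the Bessel equation x^2 y'' + x y' + (x^2 - nu^2) y = 0 with nu^2 = 0, so nu = 0; the solution bounded at x = 0 is J_0(x).
Frobenius at x = 0: indicial roots ±nu; for r = nu the recurrence k(k + 2nu) c_k = -c_{k-2} gives the standard series J_nu(x) = sum_{k>=0} (-1)^k / (k! (k+nu)!) (x/2)^(2k+nu). Evaluate the first 5 terms:
  k = 0: (-1)^0 / (0! * 0! * 2^0) x^0 = 1/(1*1*1) x^0 = (1) x^0
  k = 1: (-1)^1 / (1! * 1! * 2^2) x^2 = -1/(1*1*4) x^2 = (-1/4) x^2
  k = 2: (-1)^2 / (2! * 2! * 2^4) x^4 = 1/(2*2*16) x^4 = (1/64) x^4
  k = 3: (-1)^3 / (3! * 3! * 2^6) x^6 = -1/(6*6*64) x^6 = (-1/2304) x^6
  k = 4: (-1)^4 / (4! * 4! * 2^8) x^8 = 1/(24*24*256) x^8 = (1/147456) x^8
Hence J_0(x) = x^8/147456 - x^6/2304 + x^4/64 - x^2/4 + 1 + ....

J_0(x); series = x^8/147456 - x^6/2304 + x^4/64 - x^2/4 + 1


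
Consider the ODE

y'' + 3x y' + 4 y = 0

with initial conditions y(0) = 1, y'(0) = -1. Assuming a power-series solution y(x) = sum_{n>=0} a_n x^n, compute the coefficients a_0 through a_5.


Ansatz: y(x) = sum_{n>=0} a_n x^n, so y'(x) = sum_{n>=1} n a_n x^(n-1) and y''(x) = sum_{n>=2} n(n-1) a_n x^(n-2).
Substitute into P(x) y'' + Q(x) y' + R(x) y = 0 with P(x) = 1, Q(x) = 3x, R(x) = 4, and match powers of x.
Initial conditions: a_0 = 1, a_1 = -1.
Setting the coefficient of each power of x to zero and solving order by order (substituting the coefficients already found):
  x^0: 2 a_2 + 4 a_0 = 0  ->  2 a_2 = -4 a_0 = -4  ->  a_2 = -2
  x^1: 6 a_3 + 7 a_1 = 0  ->  6 a_3 = -7 a_1 = 7  ->  a_3 = 7/6
  x^2: 12 a_4 + 10 a_2 = 0  ->  12 a_4 = -10 a_2 = 20  ->  a_4 = 5/3
  x^3: 20 a_5 + 13 a_3 = 0  ->  20 a_5 = -13 a_3 = -91/6  ->  a_5 = -91/120
Truncated series: y(x) = 1 - x - 2 x^2 + (7/6) x^3 + (5/3) x^4 - (91/120) x^5 + O(x^6).

a_0 = 1; a_1 = -1; a_2 = -2; a_3 = 7/6; a_4 = 5/3; a_5 = -91/120


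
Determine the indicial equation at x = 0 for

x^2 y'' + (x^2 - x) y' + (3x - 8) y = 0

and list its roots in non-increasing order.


Divide by x^2 to reach normal form y'' + P_1(x) y' + P_2(x) y = 0 with P_1(x) = 1 - 1/x and P_2(x) = 3/x - 8/x^2.
x = 0 is a singular point because the y'-coefficient 1 - 1/x has a pole at x = 0 and the y-coefficient 3/x - 8/x^2 has a pole at x = 0.
It is a regular singular point because x P_1(x) = p(x) = x - 1 and x^2 P_2(x) = q(x) = 3x - 8 are polynomials, hence analytic at x = 0.
p(0) = -1,  q(0) = -8.
Indicial equation: r(r-1) + p(0) r + q(0) = 0, i.e. r^2 + (p(0) - 1) r + q(0) = 0, i.e. r^2 - 2 r - 8 = 0.
Discriminant: (-2)^2 - 4(-8) = 36, so r = (2 ± 6)/2.
Solving: r_1 = 4, r_2 = -2.

indicial: r^2 - 2 r - 8 = 0; roots r_1 = 4, r_2 = -2


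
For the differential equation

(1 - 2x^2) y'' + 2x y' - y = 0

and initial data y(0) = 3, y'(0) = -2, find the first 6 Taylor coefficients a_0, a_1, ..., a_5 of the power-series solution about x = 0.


Ansatz: y(x) = sum_{n>=0} a_n x^n, so y'(x) = sum_{n>=1} n a_n x^(n-1) and y''(x) = sum_{n>=2} n(n-1) a_n x^(n-2).
Substitute into P(x) y'' + Q(x) y' + R(x) y = 0 with P(x) = 1 - 2x^2, Q(x) = 2x, R(x) = -1, and match powers of x.
Initial conditions: a_0 = 3, a_1 = -2.
Setting the coefficient of each power of x to zero and solving order by order (substituting the coefficients already found):
  x^0: 2 a_2 - a_0 = 0  ->  2 a_2 = a_0 = 3  ->  a_2 = 3/2
  x^1: 6 a_3 + a_1 = 0  ->  6 a_3 = -a_1 = 2  ->  a_3 = 1/3
  x^2: 12 a_4 - a_2 = 0  ->  12 a_4 = a_2 = 3/2  ->  a_4 = 1/8
  x^3: 20 a_5 - 7 a_3 = 0  ->  20 a_5 = 7 a_3 = 7/3  ->  a_5 = 7/60
Truncated series: y(x) = 3 - 2 x + (3/2) x^2 + (1/3) x^3 + (1/8) x^4 + (7/60) x^5 + O(x^6).

a_0 = 3; a_1 = -2; a_2 = 3/2; a_3 = 1/3; a_4 = 1/8; a_5 = 7/60


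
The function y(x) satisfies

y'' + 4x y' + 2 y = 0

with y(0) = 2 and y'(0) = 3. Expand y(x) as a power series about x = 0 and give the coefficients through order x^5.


Ansatz: y(x) = sum_{n>=0} a_n x^n, so y'(x) = sum_{n>=1} n a_n x^(n-1) and y''(x) = sum_{n>=2} n(n-1) a_n x^(n-2).
Substitute into P(x) y'' + Q(x) y' + R(x) y = 0 with P(x) = 1, Q(x) = 4x, R(x) = 2, and match powers of x.
Initial conditions: a_0 = 2, a_1 = 3.
Setting the coefficient of each power of x to zero and solving order by order (substituting the coefficients already found):
  x^0: 2 a_2 + 2 a_0 = 0  ->  2 a_2 = -2 a_0 = -4  ->  a_2 = -2
  x^1: 6 a_3 + 6 a_1 = 0  ->  6 a_3 = -6 a_1 = -18  ->  a_3 = -3
  x^2: 12 a_4 + 10 a_2 = 0  ->  12 a_4 = -10 a_2 = 20  ->  a_4 = 5/3
  x^3: 20 a_5 + 14 a_3 = 0  ->  20 a_5 = -14 a_3 = 42  ->  a_5 = 21/10
Truncated series: y(x) = 2 + 3 x - 2 x^2 - 3 x^3 + (5/3) x^4 + (21/10) x^5 + O(x^6).

a_0 = 2; a_1 = 3; a_2 = -2; a_3 = -3; a_4 = 5/3; a_5 = 21/10


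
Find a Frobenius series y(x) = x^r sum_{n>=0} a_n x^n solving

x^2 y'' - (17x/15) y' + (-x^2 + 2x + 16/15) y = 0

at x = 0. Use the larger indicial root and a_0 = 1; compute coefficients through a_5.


Write in Frobenius form y'' + (p(x)/x) y' + (q(x)/x^2) y = 0:
  p(x) = -17/15,  q(x) = -x^2 + 2x + 16/15.
Indicial equation: r(r-1) + (-17/15) r + (16/15) = 0 -> roots r_1 = 4/3, r_2 = 4/5.
Take r = r_1 = 4/3. Let y(x) = x^r sum_{n>=0} a_n x^n with a_0 = 1.
Substitute y = x^r sum a_n x^n and match x^{r+n}. The recurrence is
  D(n) a_n + 2 a_{n-1} - 1 a_{n-2} = 0,  where D(n) = (r+n)(r+n-1) + (-17/15)(r+n) + (16/15).
  a_n = [-2 a_{n-1} + 1 a_{n-2}] / D(n).
Since the indicial polynomial factors as (r - r_1)(r - r_2), D(n) = (r_1 + n - r_1)(r_1 + n - r_2) = n(n + 8/15).
Evaluating step by step (a_0 = 1):
  n = 1: D(1) = 1(1 + 8/15) = 23/15; numerator = -2(1) = -2; a_1 = (-2)/(23/15) = -30/23
  n = 2: D(2) = 2(2 + 8/15) = 76/15; numerator = -2(-30/23) + 1(1) = 83/23; a_2 = (83/23)/(76/15) = 1245/1748
  n = 3: D(3) = 3(3 + 8/15) = 53/5; numerator = -2(1245/1748) + 1(-30/23) = -2385/874; a_3 = (-2385/874)/(53/5) = -225/874
  n = 4: D(4) = 4(4 + 8/15) = 272/15; numerator = -2(-225/874) + 1(1245/1748) = 2145/1748; a_4 = (2145/1748)/(272/15) = 32175/475456
  n = 5: D(5) = 5(5 + 8/15) = 83/3; numerator = -2(32175/475456) + 1(-225/874) = -93375/237728; a_5 = (-93375/237728)/(83/3) = -3375/237728

r = 4/3; a_0 = 1; a_1 = -30/23; a_2 = 1245/1748; a_3 = -225/874; a_4 = 32175/475456; a_5 = -3375/237728


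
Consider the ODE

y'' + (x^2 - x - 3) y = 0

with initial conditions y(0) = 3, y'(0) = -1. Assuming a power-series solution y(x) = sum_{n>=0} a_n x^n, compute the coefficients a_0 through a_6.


Ansatz: y(x) = sum_{n>=0} a_n x^n, so y'(x) = sum_{n>=1} n a_n x^(n-1) and y''(x) = sum_{n>=2} n(n-1) a_n x^(n-2).
Substitute into P(x) y'' + Q(x) y' + R(x) y = 0 with P(x) = 1, Q(x) = 0, R(x) = x^2 - x - 3, and match powers of x.
Initial conditions: a_0 = 3, a_1 = -1.
Setting the coefficient of each power of x to zero and solving order by order (substituting the coefficients already found):
  x^0: 2 a_2 - 3 a_0 = 0  ->  2 a_2 = 3 a_0 = 9  ->  a_2 = 9/2
  x^1: 6 a_3 - 3 a_1 - a_0 = 0  ->  6 a_3 = 3 a_1 + a_0 = 0  ->  a_3 = 0
  x^2: 12 a_4 - 3 a_2 - a_1 + a_0 = 0  ->  12 a_4 = 3 a_2 + a_1 - a_0 = 19/2  ->  a_4 = 19/24
  x^3: 20 a_5 - 3 a_3 - a_2 + a_1 = 0  ->  20 a_5 = 3 a_3 + a_2 - a_1 = 11/2  ->  a_5 = 11/40
  x^4: 30 a_6 - 3 a_4 - a_3 + a_2 = 0  ->  30 a_6 = 3 a_4 + a_3 - a_2 = -17/8  ->  a_6 = -17/240
Truncated series: y(x) = 3 - x + (9/2) x^2 + (19/24) x^4 + (11/40) x^5 - (17/240) x^6 + O(x^7).

a_0 = 3; a_1 = -1; a_2 = 9/2; a_3 = 0; a_4 = 19/24; a_5 = 11/40; a_6 = -17/240
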